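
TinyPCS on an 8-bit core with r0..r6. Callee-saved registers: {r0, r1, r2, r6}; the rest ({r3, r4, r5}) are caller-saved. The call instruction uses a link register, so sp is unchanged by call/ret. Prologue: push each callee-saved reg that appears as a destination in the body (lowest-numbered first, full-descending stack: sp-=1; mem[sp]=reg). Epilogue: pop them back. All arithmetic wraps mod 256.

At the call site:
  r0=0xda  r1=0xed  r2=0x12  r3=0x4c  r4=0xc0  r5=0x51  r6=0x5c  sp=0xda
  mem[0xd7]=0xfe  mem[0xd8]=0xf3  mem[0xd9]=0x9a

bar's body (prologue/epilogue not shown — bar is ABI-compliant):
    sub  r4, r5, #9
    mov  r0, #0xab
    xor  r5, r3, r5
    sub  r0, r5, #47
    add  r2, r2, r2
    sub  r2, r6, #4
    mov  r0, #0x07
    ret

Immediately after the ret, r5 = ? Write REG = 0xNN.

REG = 0x1d

prologue: push r0 → mem[0xd9]=0xda, sp=0xd9
prologue: push r2 → mem[0xd8]=0x12, sp=0xd8
body[0] sub  r4, r5, #9 → r4=0x48
body[1] mov  r0, #0xab → r0=0xab
body[2] xor  r5, r3, r5 → r5=0x1d
body[3] sub  r0, r5, #47 → r0=0xee
body[4] add  r2, r2, r2 → r2=0x24
body[5] sub  r2, r6, #4 → r2=0x58
body[6] mov  r0, #0x07 → r0=0x07
epilogue: pop r2=0x12, sp=0xd9
epilogue: pop r0=0xda, sp=0xda
r5 is caller-saved → body value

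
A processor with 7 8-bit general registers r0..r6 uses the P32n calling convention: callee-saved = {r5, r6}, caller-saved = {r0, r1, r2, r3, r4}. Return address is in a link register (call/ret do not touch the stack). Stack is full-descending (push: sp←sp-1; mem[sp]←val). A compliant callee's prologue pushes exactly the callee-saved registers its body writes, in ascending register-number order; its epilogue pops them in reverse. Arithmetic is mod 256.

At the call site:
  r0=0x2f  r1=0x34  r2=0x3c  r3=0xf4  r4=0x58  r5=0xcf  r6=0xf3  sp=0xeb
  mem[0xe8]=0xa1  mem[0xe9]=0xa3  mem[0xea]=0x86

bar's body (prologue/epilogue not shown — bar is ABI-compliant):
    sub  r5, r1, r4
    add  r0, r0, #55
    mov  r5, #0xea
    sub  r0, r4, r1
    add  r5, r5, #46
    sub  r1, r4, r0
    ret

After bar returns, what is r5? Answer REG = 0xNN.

REG = 0xcf

prologue: push r5 -> mem[0xea]=0xcf, sp=0xea
body[0] sub  r5, r1, r4 -> r5=0xdc
body[1] add  r0, r0, #55 -> r0=0x66
body[2] mov  r5, #0xea -> r5=0xea
body[3] sub  r0, r4, r1 -> r0=0x24
body[4] add  r5, r5, #46 -> r5=0x18
body[5] sub  r1, r4, r0 -> r1=0x34
epilogue: pop r5=0xcf, sp=0xeb
r5 is callee-saved -> restored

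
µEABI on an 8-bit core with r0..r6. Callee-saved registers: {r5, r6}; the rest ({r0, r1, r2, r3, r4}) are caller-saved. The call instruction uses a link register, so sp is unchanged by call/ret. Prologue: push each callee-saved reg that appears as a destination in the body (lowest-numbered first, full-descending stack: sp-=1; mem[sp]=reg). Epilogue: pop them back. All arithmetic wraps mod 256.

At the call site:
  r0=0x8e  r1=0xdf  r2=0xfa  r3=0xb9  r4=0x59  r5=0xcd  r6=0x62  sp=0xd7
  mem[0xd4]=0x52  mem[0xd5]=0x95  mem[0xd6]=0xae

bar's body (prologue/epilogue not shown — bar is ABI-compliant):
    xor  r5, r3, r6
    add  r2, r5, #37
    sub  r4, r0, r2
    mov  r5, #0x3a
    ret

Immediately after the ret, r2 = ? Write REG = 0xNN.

prologue: push r5 → mem[0xd6]=0xcd, sp=0xd6
body[0] xor  r5, r3, r6 → r5=0xdb
body[1] add  r2, r5, #37 → r2=0x00
body[2] sub  r4, r0, r2 → r4=0x8e
body[3] mov  r5, #0x3a → r5=0x3a
epilogue: pop r5=0xcd, sp=0xd7
r2 is caller-saved → body value

REG = 0x00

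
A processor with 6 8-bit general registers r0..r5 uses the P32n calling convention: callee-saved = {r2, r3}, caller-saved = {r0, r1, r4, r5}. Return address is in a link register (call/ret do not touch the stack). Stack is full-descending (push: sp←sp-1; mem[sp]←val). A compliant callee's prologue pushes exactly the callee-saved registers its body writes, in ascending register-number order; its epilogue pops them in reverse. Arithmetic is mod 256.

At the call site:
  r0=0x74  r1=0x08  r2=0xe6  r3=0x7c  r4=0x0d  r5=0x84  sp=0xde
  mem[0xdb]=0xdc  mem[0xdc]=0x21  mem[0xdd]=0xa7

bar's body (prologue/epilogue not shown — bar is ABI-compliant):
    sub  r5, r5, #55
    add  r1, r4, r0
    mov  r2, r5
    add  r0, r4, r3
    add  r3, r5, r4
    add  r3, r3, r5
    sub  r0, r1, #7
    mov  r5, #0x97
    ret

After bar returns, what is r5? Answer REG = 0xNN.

prologue: push r2 → mem[0xdd]=0xe6, sp=0xdd
prologue: push r3 → mem[0xdc]=0x7c, sp=0xdc
body[0] sub  r5, r5, #55 → r5=0x4d
body[1] add  r1, r4, r0 → r1=0x81
body[2] mov  r2, r5 → r2=0x4d
body[3] add  r0, r4, r3 → r0=0x89
body[4] add  r3, r5, r4 → r3=0x5a
body[5] add  r3, r3, r5 → r3=0xa7
body[6] sub  r0, r1, #7 → r0=0x7a
body[7] mov  r5, #0x97 → r5=0x97
epilogue: pop r3=0x7c, sp=0xdd
epilogue: pop r2=0xe6, sp=0xde
r5 is caller-saved → body value

REG = 0x97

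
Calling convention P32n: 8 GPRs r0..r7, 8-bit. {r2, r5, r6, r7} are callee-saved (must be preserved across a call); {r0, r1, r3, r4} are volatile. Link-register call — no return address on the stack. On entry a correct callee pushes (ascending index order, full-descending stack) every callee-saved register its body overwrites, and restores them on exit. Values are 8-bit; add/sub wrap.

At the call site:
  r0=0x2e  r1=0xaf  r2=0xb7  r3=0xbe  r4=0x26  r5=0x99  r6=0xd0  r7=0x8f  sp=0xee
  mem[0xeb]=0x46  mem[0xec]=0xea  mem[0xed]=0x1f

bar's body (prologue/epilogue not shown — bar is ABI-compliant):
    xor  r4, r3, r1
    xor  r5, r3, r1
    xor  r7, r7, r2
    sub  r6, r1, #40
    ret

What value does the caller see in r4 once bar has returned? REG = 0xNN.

prologue: push r5 → mem[0xed]=0x99, sp=0xed
prologue: push r6 → mem[0xec]=0xd0, sp=0xec
prologue: push r7 → mem[0xeb]=0x8f, sp=0xeb
body[0] xor  r4, r3, r1 → r4=0x11
body[1] xor  r5, r3, r1 → r5=0x11
body[2] xor  r7, r7, r2 → r7=0x38
body[3] sub  r6, r1, #40 → r6=0x87
epilogue: pop r7=0x8f, sp=0xec
epilogue: pop r6=0xd0, sp=0xed
epilogue: pop r5=0x99, sp=0xee
r4 is caller-saved → body value

REG = 0x11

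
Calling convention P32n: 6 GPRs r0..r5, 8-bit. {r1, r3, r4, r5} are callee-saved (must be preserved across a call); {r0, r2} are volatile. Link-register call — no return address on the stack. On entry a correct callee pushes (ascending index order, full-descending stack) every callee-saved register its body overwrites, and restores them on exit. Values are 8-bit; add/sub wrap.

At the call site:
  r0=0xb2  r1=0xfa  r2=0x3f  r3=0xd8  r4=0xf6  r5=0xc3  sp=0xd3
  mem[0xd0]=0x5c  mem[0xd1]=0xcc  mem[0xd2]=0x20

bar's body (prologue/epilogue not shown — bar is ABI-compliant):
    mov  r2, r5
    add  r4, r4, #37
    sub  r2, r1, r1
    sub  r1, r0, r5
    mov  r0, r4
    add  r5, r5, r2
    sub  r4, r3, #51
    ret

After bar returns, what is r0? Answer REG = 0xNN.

prologue: push r1 → mem[0xd2]=0xfa, sp=0xd2
prologue: push r4 → mem[0xd1]=0xf6, sp=0xd1
prologue: push r5 → mem[0xd0]=0xc3, sp=0xd0
body[0] mov  r2, r5 → r2=0xc3
body[1] add  r4, r4, #37 → r4=0x1b
body[2] sub  r2, r1, r1 → r2=0x00
body[3] sub  r1, r0, r5 → r1=0xef
body[4] mov  r0, r4 → r0=0x1b
body[5] add  r5, r5, r2 → r5=0xc3
body[6] sub  r4, r3, #51 → r4=0xa5
epilogue: pop r5=0xc3, sp=0xd1
epilogue: pop r4=0xf6, sp=0xd2
epilogue: pop r1=0xfa, sp=0xd3
r0 is caller-saved → body value

REG = 0x1b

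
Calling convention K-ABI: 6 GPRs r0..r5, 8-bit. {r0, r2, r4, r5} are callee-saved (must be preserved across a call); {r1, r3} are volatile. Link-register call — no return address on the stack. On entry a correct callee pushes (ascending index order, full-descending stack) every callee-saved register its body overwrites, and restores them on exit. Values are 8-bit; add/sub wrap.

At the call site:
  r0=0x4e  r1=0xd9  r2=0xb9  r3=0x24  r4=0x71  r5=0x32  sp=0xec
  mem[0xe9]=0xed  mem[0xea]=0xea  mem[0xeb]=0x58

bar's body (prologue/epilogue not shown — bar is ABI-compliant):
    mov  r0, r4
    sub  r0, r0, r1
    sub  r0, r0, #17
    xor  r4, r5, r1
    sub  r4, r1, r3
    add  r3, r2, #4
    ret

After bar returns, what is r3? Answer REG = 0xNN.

prologue: push r0 → mem[0xeb]=0x4e, sp=0xeb
prologue: push r4 → mem[0xea]=0x71, sp=0xea
body[0] mov  r0, r4 → r0=0x71
body[1] sub  r0, r0, r1 → r0=0x98
body[2] sub  r0, r0, #17 → r0=0x87
body[3] xor  r4, r5, r1 → r4=0xeb
body[4] sub  r4, r1, r3 → r4=0xb5
body[5] add  r3, r2, #4 → r3=0xbd
epilogue: pop r4=0x71, sp=0xeb
epilogue: pop r0=0x4e, sp=0xec
r3 is caller-saved → body value

REG = 0xbd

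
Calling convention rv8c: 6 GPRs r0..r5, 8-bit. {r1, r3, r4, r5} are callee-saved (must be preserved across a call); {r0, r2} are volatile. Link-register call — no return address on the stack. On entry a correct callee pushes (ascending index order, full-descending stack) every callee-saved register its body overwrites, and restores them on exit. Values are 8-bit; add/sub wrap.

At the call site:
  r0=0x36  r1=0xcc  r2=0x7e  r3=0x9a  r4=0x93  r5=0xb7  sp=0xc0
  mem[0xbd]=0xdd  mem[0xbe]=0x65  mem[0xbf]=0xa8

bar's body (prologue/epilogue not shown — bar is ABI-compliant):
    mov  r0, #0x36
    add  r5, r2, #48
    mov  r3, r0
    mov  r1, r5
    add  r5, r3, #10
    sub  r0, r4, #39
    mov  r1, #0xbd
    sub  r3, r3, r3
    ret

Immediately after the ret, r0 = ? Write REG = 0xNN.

prologue: push r1 -> mem[0xbf]=0xcc, sp=0xbf
prologue: push r3 -> mem[0xbe]=0x9a, sp=0xbe
prologue: push r5 -> mem[0xbd]=0xb7, sp=0xbd
body[0] mov  r0, #0x36 -> r0=0x36
body[1] add  r5, r2, #48 -> r5=0xae
body[2] mov  r3, r0 -> r3=0x36
body[3] mov  r1, r5 -> r1=0xae
body[4] add  r5, r3, #10 -> r5=0x40
body[5] sub  r0, r4, #39 -> r0=0x6c
body[6] mov  r1, #0xbd -> r1=0xbd
body[7] sub  r3, r3, r3 -> r3=0x00
epilogue: pop r5=0xb7, sp=0xbe
epilogue: pop r3=0x9a, sp=0xbf
epilogue: pop r1=0xcc, sp=0xc0
r0 is caller-saved -> body value

REG = 0x6c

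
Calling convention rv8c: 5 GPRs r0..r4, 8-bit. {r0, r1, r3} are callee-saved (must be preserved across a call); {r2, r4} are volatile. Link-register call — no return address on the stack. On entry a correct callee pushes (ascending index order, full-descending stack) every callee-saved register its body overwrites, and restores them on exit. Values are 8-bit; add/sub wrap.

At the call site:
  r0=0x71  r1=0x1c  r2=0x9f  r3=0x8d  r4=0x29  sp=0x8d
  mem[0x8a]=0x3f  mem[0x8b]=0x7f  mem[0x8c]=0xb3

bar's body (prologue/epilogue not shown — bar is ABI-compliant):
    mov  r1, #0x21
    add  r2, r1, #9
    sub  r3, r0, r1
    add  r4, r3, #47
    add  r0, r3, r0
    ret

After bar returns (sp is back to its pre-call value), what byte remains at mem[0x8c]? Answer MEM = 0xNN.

MEM = 0x71

prologue: push r0 -> mem[0x8c]=0x71, sp=0x8c
prologue: push r1 -> mem[0x8b]=0x1c, sp=0x8b
prologue: push r3 -> mem[0x8a]=0x8d, sp=0x8a
body[0] mov  r1, #0x21 -> r1=0x21
body[1] add  r2, r1, #9 -> r2=0x2a
body[2] sub  r3, r0, r1 -> r3=0x50
body[3] add  r4, r3, #47 -> r4=0x7f
body[4] add  r0, r3, r0 -> r0=0xc1
epilogue: pop r3=0x8d, sp=0x8b
epilogue: pop r1=0x1c, sp=0x8c
epilogue: pop r0=0x71, sp=0x8d
prologue pushed ['r0', 'r1', 'r3'] at ['0x8c', '0x8b', '0x8a']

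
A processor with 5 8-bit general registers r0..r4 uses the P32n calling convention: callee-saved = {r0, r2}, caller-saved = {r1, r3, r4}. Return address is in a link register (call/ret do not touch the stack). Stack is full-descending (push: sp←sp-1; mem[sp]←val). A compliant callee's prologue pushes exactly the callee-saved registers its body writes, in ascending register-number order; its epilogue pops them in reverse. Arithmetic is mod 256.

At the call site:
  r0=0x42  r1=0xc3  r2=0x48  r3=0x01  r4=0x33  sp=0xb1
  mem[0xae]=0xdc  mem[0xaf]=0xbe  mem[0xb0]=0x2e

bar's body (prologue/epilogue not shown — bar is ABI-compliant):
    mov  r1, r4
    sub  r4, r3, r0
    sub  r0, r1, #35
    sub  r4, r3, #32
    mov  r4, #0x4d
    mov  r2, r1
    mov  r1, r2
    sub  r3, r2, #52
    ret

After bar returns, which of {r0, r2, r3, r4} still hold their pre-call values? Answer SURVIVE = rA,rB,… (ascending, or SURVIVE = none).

SURVIVE = r0,r2

prologue: push r0 -> mem[0xb0]=0x42, sp=0xb0
prologue: push r2 -> mem[0xaf]=0x48, sp=0xaf
body[0] mov  r1, r4 -> r1=0x33
body[1] sub  r4, r3, r0 -> r4=0xbf
body[2] sub  r0, r1, #35 -> r0=0x10
body[3] sub  r4, r3, #32 -> r4=0xe1
body[4] mov  r4, #0x4d -> r4=0x4d
body[5] mov  r2, r1 -> r2=0x33
body[6] mov  r1, r2 -> r1=0x33
body[7] sub  r3, r2, #52 -> r3=0xff
epilogue: pop r2=0x48, sp=0xb0
epilogue: pop r0=0x42, sp=0xb1
r0: callee-saved, written=True
r2: callee-saved, written=True
r3: caller-saved, written=True
r4: caller-saved, written=True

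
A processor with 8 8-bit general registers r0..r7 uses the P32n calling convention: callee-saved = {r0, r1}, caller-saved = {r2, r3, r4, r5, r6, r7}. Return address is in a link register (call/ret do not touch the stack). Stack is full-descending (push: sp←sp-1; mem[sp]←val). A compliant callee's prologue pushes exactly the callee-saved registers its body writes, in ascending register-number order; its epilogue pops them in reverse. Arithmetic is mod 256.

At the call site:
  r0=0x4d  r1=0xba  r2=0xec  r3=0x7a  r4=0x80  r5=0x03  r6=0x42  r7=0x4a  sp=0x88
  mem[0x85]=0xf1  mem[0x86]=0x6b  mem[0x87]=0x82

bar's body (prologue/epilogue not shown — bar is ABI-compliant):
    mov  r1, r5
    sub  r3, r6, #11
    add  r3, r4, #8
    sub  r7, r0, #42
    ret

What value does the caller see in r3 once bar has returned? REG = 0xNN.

prologue: push r1 -> mem[0x87]=0xba, sp=0x87
body[0] mov  r1, r5 -> r1=0x03
body[1] sub  r3, r6, #11 -> r3=0x37
body[2] add  r3, r4, #8 -> r3=0x88
body[3] sub  r7, r0, #42 -> r7=0x23
epilogue: pop r1=0xba, sp=0x88
r3 is caller-saved -> body value

REG = 0x88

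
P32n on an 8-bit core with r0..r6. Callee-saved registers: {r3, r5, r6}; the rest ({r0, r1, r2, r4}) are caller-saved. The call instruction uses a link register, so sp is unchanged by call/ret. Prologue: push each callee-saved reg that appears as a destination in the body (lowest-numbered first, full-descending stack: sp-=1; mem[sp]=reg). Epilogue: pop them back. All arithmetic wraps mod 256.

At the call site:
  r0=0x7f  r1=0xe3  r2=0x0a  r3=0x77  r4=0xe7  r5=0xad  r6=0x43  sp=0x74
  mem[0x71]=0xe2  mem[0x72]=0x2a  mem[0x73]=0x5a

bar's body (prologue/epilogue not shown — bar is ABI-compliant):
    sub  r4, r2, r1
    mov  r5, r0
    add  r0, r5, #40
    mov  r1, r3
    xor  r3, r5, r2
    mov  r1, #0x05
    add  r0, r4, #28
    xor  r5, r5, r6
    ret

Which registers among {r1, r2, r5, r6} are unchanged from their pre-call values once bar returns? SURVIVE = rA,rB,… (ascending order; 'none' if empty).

SURVIVE = r2,r5,r6

prologue: push r3 → mem[0x73]=0x77, sp=0x73
prologue: push r5 → mem[0x72]=0xad, sp=0x72
body[0] sub  r4, r2, r1 → r4=0x27
body[1] mov  r5, r0 → r5=0x7f
body[2] add  r0, r5, #40 → r0=0xa7
body[3] mov  r1, r3 → r1=0x77
body[4] xor  r3, r5, r2 → r3=0x75
body[5] mov  r1, #0x05 → r1=0x05
body[6] add  r0, r4, #28 → r0=0x43
body[7] xor  r5, r5, r6 → r5=0x3c
epilogue: pop r5=0xad, sp=0x73
epilogue: pop r3=0x77, sp=0x74
r1: caller-saved, written=True
r2: caller-saved, written=False
r5: callee-saved, written=True
r6: callee-saved, written=False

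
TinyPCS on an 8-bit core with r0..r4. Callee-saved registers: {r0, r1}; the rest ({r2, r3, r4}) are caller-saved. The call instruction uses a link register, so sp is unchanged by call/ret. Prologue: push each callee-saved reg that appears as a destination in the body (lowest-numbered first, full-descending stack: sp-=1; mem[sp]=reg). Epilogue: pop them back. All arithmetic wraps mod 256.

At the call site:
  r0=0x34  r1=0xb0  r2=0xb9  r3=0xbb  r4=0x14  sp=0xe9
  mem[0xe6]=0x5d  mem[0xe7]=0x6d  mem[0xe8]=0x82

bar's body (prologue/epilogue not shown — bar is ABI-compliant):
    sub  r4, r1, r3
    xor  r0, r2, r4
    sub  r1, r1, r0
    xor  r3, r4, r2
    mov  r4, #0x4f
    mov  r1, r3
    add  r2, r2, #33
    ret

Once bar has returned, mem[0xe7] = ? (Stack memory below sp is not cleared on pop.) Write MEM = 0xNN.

MEM = 0xb0

prologue: push r0 → mem[0xe8]=0x34, sp=0xe8
prologue: push r1 → mem[0xe7]=0xb0, sp=0xe7
body[0] sub  r4, r1, r3 → r4=0xf5
body[1] xor  r0, r2, r4 → r0=0x4c
body[2] sub  r1, r1, r0 → r1=0x64
body[3] xor  r3, r4, r2 → r3=0x4c
body[4] mov  r4, #0x4f → r4=0x4f
body[5] mov  r1, r3 → r1=0x4c
body[6] add  r2, r2, #33 → r2=0xda
epilogue: pop r1=0xb0, sp=0xe8
epilogue: pop r0=0x34, sp=0xe9
prologue pushed ['r0', 'r1'] at ['0xe8', '0xe7']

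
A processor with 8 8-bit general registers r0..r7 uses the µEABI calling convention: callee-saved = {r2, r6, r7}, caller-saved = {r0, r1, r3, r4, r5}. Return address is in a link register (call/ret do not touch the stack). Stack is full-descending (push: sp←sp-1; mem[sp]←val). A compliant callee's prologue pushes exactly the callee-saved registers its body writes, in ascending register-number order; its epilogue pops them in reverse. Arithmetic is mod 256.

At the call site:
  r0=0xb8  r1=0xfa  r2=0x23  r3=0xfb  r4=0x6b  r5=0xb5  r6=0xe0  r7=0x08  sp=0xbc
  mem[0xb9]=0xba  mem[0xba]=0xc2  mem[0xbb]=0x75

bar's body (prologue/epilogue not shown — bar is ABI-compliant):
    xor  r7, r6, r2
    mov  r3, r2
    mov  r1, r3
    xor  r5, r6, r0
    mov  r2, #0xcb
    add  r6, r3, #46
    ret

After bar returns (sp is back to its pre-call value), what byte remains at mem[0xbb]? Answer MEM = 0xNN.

prologue: push r2 -> mem[0xbb]=0x23, sp=0xbb
prologue: push r6 -> mem[0xba]=0xe0, sp=0xba
prologue: push r7 -> mem[0xb9]=0x08, sp=0xb9
body[0] xor  r7, r6, r2 -> r7=0xc3
body[1] mov  r3, r2 -> r3=0x23
body[2] mov  r1, r3 -> r1=0x23
body[3] xor  r5, r6, r0 -> r5=0x58
body[4] mov  r2, #0xcb -> r2=0xcb
body[5] add  r6, r3, #46 -> r6=0x51
epilogue: pop r7=0x08, sp=0xba
epilogue: pop r6=0xe0, sp=0xbb
epilogue: pop r2=0x23, sp=0xbc
prologue pushed ['r2', 'r6', 'r7'] at ['0xbb', '0xba', '0xb9']

MEM = 0x23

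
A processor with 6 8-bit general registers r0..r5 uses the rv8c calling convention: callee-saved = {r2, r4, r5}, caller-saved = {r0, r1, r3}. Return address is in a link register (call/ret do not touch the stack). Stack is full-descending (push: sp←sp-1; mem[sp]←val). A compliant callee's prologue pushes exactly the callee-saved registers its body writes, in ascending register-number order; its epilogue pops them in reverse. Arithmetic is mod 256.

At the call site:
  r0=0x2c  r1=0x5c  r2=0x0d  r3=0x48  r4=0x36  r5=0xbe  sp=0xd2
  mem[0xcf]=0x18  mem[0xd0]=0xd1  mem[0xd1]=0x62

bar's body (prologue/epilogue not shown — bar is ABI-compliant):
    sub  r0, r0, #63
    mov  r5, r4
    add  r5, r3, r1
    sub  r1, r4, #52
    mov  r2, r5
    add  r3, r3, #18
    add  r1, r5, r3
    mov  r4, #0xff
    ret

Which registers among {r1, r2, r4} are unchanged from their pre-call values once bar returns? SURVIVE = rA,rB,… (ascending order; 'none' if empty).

prologue: push r2 → mem[0xd1]=0x0d, sp=0xd1
prologue: push r4 → mem[0xd0]=0x36, sp=0xd0
prologue: push r5 → mem[0xcf]=0xbe, sp=0xcf
body[0] sub  r0, r0, #63 → r0=0xed
body[1] mov  r5, r4 → r5=0x36
body[2] add  r5, r3, r1 → r5=0xa4
body[3] sub  r1, r4, #52 → r1=0x02
body[4] mov  r2, r5 → r2=0xa4
body[5] add  r3, r3, #18 → r3=0x5a
body[6] add  r1, r5, r3 → r1=0xfe
body[7] mov  r4, #0xff → r4=0xff
epilogue: pop r5=0xbe, sp=0xd0
epilogue: pop r4=0x36, sp=0xd1
epilogue: pop r2=0x0d, sp=0xd2
r1: caller-saved, written=True
r2: callee-saved, written=True
r4: callee-saved, written=True

SURVIVE = r2,r4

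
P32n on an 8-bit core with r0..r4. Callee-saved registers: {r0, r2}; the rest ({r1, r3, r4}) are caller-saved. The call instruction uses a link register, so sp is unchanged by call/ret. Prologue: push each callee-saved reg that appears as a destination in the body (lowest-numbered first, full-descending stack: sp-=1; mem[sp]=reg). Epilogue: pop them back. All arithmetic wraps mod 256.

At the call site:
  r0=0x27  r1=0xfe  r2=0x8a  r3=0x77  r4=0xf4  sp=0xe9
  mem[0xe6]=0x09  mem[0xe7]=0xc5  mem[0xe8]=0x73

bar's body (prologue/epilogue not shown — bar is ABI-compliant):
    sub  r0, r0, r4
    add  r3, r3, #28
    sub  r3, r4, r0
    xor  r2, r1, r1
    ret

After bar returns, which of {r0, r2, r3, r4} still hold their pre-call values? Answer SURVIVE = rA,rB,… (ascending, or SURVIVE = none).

prologue: push r0 → mem[0xe8]=0x27, sp=0xe8
prologue: push r2 → mem[0xe7]=0x8a, sp=0xe7
body[0] sub  r0, r0, r4 → r0=0x33
body[1] add  r3, r3, #28 → r3=0x93
body[2] sub  r3, r4, r0 → r3=0xc1
body[3] xor  r2, r1, r1 → r2=0x00
epilogue: pop r2=0x8a, sp=0xe8
epilogue: pop r0=0x27, sp=0xe9
r0: callee-saved, written=True
r2: callee-saved, written=True
r3: caller-saved, written=True
r4: caller-saved, written=False

SURVIVE = r0,r2,r4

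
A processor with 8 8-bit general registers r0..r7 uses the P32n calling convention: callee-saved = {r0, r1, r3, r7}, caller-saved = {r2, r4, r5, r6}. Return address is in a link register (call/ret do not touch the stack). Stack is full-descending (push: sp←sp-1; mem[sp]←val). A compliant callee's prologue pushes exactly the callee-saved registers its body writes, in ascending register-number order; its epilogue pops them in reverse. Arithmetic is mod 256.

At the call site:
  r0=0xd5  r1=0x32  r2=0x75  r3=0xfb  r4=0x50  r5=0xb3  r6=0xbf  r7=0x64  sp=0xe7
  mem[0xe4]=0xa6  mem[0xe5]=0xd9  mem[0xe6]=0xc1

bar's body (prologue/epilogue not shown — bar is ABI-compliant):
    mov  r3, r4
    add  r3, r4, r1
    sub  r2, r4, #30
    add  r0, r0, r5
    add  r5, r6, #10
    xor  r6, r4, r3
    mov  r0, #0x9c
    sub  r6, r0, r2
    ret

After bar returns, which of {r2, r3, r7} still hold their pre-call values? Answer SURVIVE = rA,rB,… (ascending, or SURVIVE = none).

SURVIVE = r3,r7

prologue: push r0 -> mem[0xe6]=0xd5, sp=0xe6
prologue: push r3 -> mem[0xe5]=0xfb, sp=0xe5
body[0] mov  r3, r4 -> r3=0x50
body[1] add  r3, r4, r1 -> r3=0x82
body[2] sub  r2, r4, #30 -> r2=0x32
body[3] add  r0, r0, r5 -> r0=0x88
body[4] add  r5, r6, #10 -> r5=0xc9
body[5] xor  r6, r4, r3 -> r6=0xd2
body[6] mov  r0, #0x9c -> r0=0x9c
body[7] sub  r6, r0, r2 -> r6=0x6a
epilogue: pop r3=0xfb, sp=0xe6
epilogue: pop r0=0xd5, sp=0xe7
r2: caller-saved, written=True
r3: callee-saved, written=True
r7: callee-saved, written=False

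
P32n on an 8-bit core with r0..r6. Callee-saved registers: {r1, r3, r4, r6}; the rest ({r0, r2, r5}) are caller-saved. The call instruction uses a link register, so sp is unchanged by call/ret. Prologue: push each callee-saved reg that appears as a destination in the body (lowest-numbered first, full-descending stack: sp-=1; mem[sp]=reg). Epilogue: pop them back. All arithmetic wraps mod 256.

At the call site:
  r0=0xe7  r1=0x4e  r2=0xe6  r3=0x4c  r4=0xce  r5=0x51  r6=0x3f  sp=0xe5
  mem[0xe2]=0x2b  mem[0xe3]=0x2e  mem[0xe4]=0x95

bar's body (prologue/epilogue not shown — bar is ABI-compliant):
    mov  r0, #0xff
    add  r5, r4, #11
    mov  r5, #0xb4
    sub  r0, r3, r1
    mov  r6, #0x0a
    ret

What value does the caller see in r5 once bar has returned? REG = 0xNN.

REG = 0xb4

prologue: push r6 → mem[0xe4]=0x3f, sp=0xe4
body[0] mov  r0, #0xff → r0=0xff
body[1] add  r5, r4, #11 → r5=0xd9
body[2] mov  r5, #0xb4 → r5=0xb4
body[3] sub  r0, r3, r1 → r0=0xfe
body[4] mov  r6, #0x0a → r6=0x0a
epilogue: pop r6=0x3f, sp=0xe5
r5 is caller-saved → body value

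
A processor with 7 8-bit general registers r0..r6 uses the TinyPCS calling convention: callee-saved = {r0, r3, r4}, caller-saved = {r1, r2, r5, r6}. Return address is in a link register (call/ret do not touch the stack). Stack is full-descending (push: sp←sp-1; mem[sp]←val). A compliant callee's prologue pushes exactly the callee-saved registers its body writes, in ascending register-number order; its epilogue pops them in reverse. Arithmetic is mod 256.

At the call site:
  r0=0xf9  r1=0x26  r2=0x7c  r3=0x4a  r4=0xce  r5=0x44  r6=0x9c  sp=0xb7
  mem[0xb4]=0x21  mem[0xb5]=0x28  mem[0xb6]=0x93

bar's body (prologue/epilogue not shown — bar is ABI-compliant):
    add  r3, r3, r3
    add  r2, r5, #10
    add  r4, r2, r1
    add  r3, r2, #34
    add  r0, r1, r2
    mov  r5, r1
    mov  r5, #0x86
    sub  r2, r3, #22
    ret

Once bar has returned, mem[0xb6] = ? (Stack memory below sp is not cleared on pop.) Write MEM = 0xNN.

MEM = 0xf9

prologue: push r0 → mem[0xb6]=0xf9, sp=0xb6
prologue: push r3 → mem[0xb5]=0x4a, sp=0xb5
prologue: push r4 → mem[0xb4]=0xce, sp=0xb4
body[0] add  r3, r3, r3 → r3=0x94
body[1] add  r2, r5, #10 → r2=0x4e
body[2] add  r4, r2, r1 → r4=0x74
body[3] add  r3, r2, #34 → r3=0x70
body[4] add  r0, r1, r2 → r0=0x74
body[5] mov  r5, r1 → r5=0x26
body[6] mov  r5, #0x86 → r5=0x86
body[7] sub  r2, r3, #22 → r2=0x5a
epilogue: pop r4=0xce, sp=0xb5
epilogue: pop r3=0x4a, sp=0xb6
epilogue: pop r0=0xf9, sp=0xb7
prologue pushed ['r0', 'r3', 'r4'] at ['0xb6', '0xb5', '0xb4']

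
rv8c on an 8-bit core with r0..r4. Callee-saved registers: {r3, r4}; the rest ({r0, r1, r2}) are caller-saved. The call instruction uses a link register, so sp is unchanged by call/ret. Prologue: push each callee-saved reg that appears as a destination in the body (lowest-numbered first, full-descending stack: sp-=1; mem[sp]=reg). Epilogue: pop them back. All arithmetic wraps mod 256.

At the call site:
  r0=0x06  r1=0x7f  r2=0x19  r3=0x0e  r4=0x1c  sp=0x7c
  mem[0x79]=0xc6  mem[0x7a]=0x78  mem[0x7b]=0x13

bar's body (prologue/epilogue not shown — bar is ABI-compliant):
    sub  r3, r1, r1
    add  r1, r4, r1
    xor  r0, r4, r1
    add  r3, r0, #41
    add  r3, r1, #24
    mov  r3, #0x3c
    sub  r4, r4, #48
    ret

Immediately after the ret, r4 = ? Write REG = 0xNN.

REG = 0x1c

prologue: push r3 -> mem[0x7b]=0x0e, sp=0x7b
prologue: push r4 -> mem[0x7a]=0x1c, sp=0x7a
body[0] sub  r3, r1, r1 -> r3=0x00
body[1] add  r1, r4, r1 -> r1=0x9b
body[2] xor  r0, r4, r1 -> r0=0x87
body[3] add  r3, r0, #41 -> r3=0xb0
body[4] add  r3, r1, #24 -> r3=0xb3
body[5] mov  r3, #0x3c -> r3=0x3c
body[6] sub  r4, r4, #48 -> r4=0xec
epilogue: pop r4=0x1c, sp=0x7b
epilogue: pop r3=0x0e, sp=0x7c
r4 is callee-saved -> restored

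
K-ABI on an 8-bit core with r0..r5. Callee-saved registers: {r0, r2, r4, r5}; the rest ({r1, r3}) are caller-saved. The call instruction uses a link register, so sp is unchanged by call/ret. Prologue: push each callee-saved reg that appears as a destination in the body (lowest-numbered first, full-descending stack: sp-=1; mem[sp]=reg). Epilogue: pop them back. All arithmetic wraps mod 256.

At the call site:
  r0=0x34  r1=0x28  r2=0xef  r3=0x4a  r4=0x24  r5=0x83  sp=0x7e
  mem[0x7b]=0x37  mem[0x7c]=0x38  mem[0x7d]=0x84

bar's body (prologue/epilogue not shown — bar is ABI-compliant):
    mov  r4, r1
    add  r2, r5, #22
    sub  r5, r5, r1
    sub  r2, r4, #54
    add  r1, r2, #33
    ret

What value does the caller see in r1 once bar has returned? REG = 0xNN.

REG = 0x13

prologue: push r2 -> mem[0x7d]=0xef, sp=0x7d
prologue: push r4 -> mem[0x7c]=0x24, sp=0x7c
prologue: push r5 -> mem[0x7b]=0x83, sp=0x7b
body[0] mov  r4, r1 -> r4=0x28
body[1] add  r2, r5, #22 -> r2=0x99
body[2] sub  r5, r5, r1 -> r5=0x5b
body[3] sub  r2, r4, #54 -> r2=0xf2
body[4] add  r1, r2, #33 -> r1=0x13
epilogue: pop r5=0x83, sp=0x7c
epilogue: pop r4=0x24, sp=0x7d
epilogue: pop r2=0xef, sp=0x7e
r1 is caller-saved -> body value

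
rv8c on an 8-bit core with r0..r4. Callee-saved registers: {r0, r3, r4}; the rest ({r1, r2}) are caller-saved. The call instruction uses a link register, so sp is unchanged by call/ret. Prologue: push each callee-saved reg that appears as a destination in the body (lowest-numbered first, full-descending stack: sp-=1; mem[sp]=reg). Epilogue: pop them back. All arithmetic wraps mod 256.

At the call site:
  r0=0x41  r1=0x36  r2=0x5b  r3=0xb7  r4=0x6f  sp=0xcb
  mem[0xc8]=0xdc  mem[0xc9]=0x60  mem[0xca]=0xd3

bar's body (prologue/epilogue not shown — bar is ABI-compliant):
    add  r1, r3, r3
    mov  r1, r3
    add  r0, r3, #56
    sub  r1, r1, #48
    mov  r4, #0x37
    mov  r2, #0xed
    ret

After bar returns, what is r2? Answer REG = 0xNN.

prologue: push r0 -> mem[0xca]=0x41, sp=0xca
prologue: push r4 -> mem[0xc9]=0x6f, sp=0xc9
body[0] add  r1, r3, r3 -> r1=0x6e
body[1] mov  r1, r3 -> r1=0xb7
body[2] add  r0, r3, #56 -> r0=0xef
body[3] sub  r1, r1, #48 -> r1=0x87
body[4] mov  r4, #0x37 -> r4=0x37
body[5] mov  r2, #0xed -> r2=0xed
epilogue: pop r4=0x6f, sp=0xca
epilogue: pop r0=0x41, sp=0xcb
r2 is caller-saved -> body value

REG = 0xed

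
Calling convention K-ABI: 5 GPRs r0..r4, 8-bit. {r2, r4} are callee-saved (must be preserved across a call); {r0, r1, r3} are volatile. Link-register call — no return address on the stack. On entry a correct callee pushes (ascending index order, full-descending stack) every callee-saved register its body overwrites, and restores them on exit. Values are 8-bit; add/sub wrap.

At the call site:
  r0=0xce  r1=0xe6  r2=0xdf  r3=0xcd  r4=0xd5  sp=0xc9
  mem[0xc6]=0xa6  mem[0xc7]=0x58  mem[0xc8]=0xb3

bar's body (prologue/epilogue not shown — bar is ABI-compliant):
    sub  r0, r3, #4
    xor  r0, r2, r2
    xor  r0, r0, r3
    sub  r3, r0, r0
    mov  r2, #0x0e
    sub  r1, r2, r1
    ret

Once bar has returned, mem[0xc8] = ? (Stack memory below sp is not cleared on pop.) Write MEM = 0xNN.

MEM = 0xdf

prologue: push r2 → mem[0xc8]=0xdf, sp=0xc8
body[0] sub  r0, r3, #4 → r0=0xc9
body[1] xor  r0, r2, r2 → r0=0x00
body[2] xor  r0, r0, r3 → r0=0xcd
body[3] sub  r3, r0, r0 → r3=0x00
body[4] mov  r2, #0x0e → r2=0x0e
body[5] sub  r1, r2, r1 → r1=0x28
epilogue: pop r2=0xdf, sp=0xc9
prologue pushed ['r2'] at ['0xc8']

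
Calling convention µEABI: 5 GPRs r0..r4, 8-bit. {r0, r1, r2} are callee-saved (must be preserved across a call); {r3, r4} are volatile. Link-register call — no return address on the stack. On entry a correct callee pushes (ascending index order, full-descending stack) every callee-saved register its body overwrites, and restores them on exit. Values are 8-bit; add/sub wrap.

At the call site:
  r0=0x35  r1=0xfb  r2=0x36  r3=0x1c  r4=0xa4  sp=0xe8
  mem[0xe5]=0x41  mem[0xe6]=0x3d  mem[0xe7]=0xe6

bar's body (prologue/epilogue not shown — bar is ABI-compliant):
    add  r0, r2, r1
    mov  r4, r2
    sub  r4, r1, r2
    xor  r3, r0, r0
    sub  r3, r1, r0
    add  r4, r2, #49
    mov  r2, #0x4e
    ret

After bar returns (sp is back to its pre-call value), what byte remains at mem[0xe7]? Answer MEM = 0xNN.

prologue: push r0 -> mem[0xe7]=0x35, sp=0xe7
prologue: push r2 -> mem[0xe6]=0x36, sp=0xe6
body[0] add  r0, r2, r1 -> r0=0x31
body[1] mov  r4, r2 -> r4=0x36
body[2] sub  r4, r1, r2 -> r4=0xc5
body[3] xor  r3, r0, r0 -> r3=0x00
body[4] sub  r3, r1, r0 -> r3=0xca
body[5] add  r4, r2, #49 -> r4=0x67
body[6] mov  r2, #0x4e -> r2=0x4e
epilogue: pop r2=0x36, sp=0xe7
epilogue: pop r0=0x35, sp=0xe8
prologue pushed ['r0', 'r2'] at ['0xe7', '0xe6']

MEM = 0x35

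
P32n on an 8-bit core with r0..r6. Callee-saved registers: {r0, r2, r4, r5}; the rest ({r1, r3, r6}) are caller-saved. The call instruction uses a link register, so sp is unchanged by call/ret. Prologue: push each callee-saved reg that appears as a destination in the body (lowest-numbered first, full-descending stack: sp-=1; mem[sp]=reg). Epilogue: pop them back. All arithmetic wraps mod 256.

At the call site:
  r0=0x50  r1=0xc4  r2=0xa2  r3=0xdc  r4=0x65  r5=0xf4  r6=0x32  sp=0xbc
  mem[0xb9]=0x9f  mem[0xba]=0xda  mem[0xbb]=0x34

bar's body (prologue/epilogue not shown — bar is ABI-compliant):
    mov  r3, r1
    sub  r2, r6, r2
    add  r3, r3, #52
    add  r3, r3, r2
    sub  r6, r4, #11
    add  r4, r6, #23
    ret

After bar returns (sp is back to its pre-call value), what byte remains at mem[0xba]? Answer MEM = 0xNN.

prologue: push r2 → mem[0xbb]=0xa2, sp=0xbb
prologue: push r4 → mem[0xba]=0x65, sp=0xba
body[0] mov  r3, r1 → r3=0xc4
body[1] sub  r2, r6, r2 → r2=0x90
body[2] add  r3, r3, #52 → r3=0xf8
body[3] add  r3, r3, r2 → r3=0x88
body[4] sub  r6, r4, #11 → r6=0x5a
body[5] add  r4, r6, #23 → r4=0x71
epilogue: pop r4=0x65, sp=0xbb
epilogue: pop r2=0xa2, sp=0xbc
prologue pushed ['r2', 'r4'] at ['0xbb', '0xba']

MEM = 0x65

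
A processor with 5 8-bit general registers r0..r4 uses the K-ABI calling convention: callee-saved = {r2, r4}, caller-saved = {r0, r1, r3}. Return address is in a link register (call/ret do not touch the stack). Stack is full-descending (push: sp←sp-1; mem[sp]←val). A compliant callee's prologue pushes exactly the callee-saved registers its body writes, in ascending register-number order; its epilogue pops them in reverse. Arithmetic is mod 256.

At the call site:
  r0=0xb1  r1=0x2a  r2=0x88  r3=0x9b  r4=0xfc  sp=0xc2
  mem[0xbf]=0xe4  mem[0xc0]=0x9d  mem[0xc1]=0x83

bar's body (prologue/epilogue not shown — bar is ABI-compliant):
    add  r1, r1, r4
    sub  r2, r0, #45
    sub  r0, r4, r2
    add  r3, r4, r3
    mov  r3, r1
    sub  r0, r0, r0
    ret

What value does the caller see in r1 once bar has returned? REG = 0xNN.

prologue: push r2 -> mem[0xc1]=0x88, sp=0xc1
body[0] add  r1, r1, r4 -> r1=0x26
body[1] sub  r2, r0, #45 -> r2=0x84
body[2] sub  r0, r4, r2 -> r0=0x78
body[3] add  r3, r4, r3 -> r3=0x97
body[4] mov  r3, r1 -> r3=0x26
body[5] sub  r0, r0, r0 -> r0=0x00
epilogue: pop r2=0x88, sp=0xc2
r1 is caller-saved -> body value

REG = 0x26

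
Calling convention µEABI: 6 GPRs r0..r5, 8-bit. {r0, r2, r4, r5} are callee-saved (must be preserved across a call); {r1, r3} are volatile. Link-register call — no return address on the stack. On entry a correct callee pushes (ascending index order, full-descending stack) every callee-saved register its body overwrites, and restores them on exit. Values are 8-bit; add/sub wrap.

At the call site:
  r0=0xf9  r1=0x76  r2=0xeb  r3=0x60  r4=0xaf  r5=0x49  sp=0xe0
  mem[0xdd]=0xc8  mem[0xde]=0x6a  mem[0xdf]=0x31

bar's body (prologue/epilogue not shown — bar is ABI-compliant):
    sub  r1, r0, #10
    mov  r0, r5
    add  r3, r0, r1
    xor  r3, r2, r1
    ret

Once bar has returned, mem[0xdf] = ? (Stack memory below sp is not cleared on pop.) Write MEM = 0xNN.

prologue: push r0 → mem[0xdf]=0xf9, sp=0xdf
body[0] sub  r1, r0, #10 → r1=0xef
body[1] mov  r0, r5 → r0=0x49
body[2] add  r3, r0, r1 → r3=0x38
body[3] xor  r3, r2, r1 → r3=0x04
epilogue: pop r0=0xf9, sp=0xe0
prologue pushed ['r0'] at ['0xdf']

MEM = 0xf9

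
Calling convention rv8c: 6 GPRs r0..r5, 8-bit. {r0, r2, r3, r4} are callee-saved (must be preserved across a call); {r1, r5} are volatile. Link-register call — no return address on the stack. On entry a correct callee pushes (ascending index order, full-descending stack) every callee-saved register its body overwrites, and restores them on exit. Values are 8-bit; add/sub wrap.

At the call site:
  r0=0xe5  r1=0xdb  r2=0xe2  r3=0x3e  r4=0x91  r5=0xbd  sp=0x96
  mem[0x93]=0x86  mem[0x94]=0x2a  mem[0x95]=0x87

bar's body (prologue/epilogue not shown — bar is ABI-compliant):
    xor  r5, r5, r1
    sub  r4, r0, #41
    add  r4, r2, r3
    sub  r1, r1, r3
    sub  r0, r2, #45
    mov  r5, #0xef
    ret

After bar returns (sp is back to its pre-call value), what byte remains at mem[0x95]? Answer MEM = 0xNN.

prologue: push r0 → mem[0x95]=0xe5, sp=0x95
prologue: push r4 → mem[0x94]=0x91, sp=0x94
body[0] xor  r5, r5, r1 → r5=0x66
body[1] sub  r4, r0, #41 → r4=0xbc
body[2] add  r4, r2, r3 → r4=0x20
body[3] sub  r1, r1, r3 → r1=0x9d
body[4] sub  r0, r2, #45 → r0=0xb5
body[5] mov  r5, #0xef → r5=0xef
epilogue: pop r4=0x91, sp=0x95
epilogue: pop r0=0xe5, sp=0x96
prologue pushed ['r0', 'r4'] at ['0x95', '0x94']

MEM = 0xe5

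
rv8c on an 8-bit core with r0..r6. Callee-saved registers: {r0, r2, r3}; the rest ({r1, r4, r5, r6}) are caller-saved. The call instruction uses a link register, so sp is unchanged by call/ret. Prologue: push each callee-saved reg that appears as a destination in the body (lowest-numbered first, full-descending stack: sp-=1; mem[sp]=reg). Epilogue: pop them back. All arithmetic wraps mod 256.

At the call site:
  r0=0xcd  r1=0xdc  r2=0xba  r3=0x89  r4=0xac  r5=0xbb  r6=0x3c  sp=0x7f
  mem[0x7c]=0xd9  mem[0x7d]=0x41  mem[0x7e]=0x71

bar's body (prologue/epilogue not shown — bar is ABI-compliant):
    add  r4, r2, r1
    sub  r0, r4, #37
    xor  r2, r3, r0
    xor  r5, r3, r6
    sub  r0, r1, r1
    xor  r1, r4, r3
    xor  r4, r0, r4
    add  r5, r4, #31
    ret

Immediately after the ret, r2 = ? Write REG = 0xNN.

REG = 0xba

prologue: push r0 -> mem[0x7e]=0xcd, sp=0x7e
prologue: push r2 -> mem[0x7d]=0xba, sp=0x7d
body[0] add  r4, r2, r1 -> r4=0x96
body[1] sub  r0, r4, #37 -> r0=0x71
body[2] xor  r2, r3, r0 -> r2=0xf8
body[3] xor  r5, r3, r6 -> r5=0xb5
body[4] sub  r0, r1, r1 -> r0=0x00
body[5] xor  r1, r4, r3 -> r1=0x1f
body[6] xor  r4, r0, r4 -> r4=0x96
body[7] add  r5, r4, #31 -> r5=0xb5
epilogue: pop r2=0xba, sp=0x7e
epilogue: pop r0=0xcd, sp=0x7f
r2 is callee-saved -> restored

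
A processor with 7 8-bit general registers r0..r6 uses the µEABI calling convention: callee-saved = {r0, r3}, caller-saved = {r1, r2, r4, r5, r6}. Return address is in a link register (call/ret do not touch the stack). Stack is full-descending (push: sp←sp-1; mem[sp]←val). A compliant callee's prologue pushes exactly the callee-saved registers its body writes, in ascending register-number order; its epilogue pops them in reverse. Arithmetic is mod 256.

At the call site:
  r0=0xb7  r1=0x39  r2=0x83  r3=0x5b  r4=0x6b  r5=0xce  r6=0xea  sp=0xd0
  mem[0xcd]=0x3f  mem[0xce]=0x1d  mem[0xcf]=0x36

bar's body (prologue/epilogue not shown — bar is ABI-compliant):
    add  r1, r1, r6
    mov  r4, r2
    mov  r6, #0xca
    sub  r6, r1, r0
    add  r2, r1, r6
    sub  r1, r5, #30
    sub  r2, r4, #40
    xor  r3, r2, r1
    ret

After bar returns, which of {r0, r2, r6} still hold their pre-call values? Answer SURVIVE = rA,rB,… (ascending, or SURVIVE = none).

SURVIVE = r0

prologue: push r3 → mem[0xcf]=0x5b, sp=0xcf
body[0] add  r1, r1, r6 → r1=0x23
body[1] mov  r4, r2 → r4=0x83
body[2] mov  r6, #0xca → r6=0xca
body[3] sub  r6, r1, r0 → r6=0x6c
body[4] add  r2, r1, r6 → r2=0x8f
body[5] sub  r1, r5, #30 → r1=0xb0
body[6] sub  r2, r4, #40 → r2=0x5b
body[7] xor  r3, r2, r1 → r3=0xeb
epilogue: pop r3=0x5b, sp=0xd0
r0: callee-saved, written=False
r2: caller-saved, written=True
r6: caller-saved, written=True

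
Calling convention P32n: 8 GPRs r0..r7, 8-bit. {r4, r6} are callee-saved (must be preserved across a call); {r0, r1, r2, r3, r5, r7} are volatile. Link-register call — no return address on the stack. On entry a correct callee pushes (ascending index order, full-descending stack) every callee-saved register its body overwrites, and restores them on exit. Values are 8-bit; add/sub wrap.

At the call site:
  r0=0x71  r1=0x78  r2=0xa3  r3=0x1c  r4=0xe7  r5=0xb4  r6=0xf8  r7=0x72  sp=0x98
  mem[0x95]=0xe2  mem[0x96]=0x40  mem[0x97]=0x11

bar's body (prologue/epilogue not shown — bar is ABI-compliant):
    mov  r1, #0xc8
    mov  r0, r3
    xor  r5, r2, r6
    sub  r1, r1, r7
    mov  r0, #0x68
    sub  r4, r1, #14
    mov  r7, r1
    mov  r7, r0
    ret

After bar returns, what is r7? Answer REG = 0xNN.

REG = 0x68

prologue: push r4 → mem[0x97]=0xe7, sp=0x97
body[0] mov  r1, #0xc8 → r1=0xc8
body[1] mov  r0, r3 → r0=0x1c
body[2] xor  r5, r2, r6 → r5=0x5b
body[3] sub  r1, r1, r7 → r1=0x56
body[4] mov  r0, #0x68 → r0=0x68
body[5] sub  r4, r1, #14 → r4=0x48
body[6] mov  r7, r1 → r7=0x56
body[7] mov  r7, r0 → r7=0x68
epilogue: pop r4=0xe7, sp=0x98
r7 is caller-saved → body value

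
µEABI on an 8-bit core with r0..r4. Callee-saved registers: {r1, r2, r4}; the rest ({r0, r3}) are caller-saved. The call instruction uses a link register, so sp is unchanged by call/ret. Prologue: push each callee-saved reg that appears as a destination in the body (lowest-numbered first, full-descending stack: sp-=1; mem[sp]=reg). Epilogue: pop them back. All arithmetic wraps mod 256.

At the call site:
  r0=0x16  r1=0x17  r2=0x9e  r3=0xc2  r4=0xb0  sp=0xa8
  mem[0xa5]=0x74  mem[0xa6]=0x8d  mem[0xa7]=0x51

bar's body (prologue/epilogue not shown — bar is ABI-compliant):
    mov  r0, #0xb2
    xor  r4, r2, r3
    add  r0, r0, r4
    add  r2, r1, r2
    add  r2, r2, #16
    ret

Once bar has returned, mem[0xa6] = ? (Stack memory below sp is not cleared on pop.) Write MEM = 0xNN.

prologue: push r2 -> mem[0xa7]=0x9e, sp=0xa7
prologue: push r4 -> mem[0xa6]=0xb0, sp=0xa6
body[0] mov  r0, #0xb2 -> r0=0xb2
body[1] xor  r4, r2, r3 -> r4=0x5c
body[2] add  r0, r0, r4 -> r0=0x0e
body[3] add  r2, r1, r2 -> r2=0xb5
body[4] add  r2, r2, #16 -> r2=0xc5
epilogue: pop r4=0xb0, sp=0xa7
epilogue: pop r2=0x9e, sp=0xa8
prologue pushed ['r2', 'r4'] at ['0xa7', '0xa6']

MEM = 0xb0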